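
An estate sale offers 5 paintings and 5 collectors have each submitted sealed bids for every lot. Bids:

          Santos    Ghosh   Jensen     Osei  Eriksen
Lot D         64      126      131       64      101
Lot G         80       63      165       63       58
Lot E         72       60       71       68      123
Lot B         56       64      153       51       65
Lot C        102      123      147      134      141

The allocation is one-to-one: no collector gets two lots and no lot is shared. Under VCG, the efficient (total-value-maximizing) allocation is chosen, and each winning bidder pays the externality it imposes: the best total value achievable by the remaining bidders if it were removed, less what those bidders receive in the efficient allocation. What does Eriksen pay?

Efficient allocation: Santos→Lot G ($80), Ghosh→Lot D ($126), Jensen→Lot B ($153), Osei→Lot C ($134), Eriksen→Lot E ($123); total welfare W = $616.
Eriksen receives Lot E at value $123, so the others get W − 123 = $493.
Without Eriksen: best allocation of the remaining 4 bidders over all 5 lots is Santos→Lot E ($72), Ghosh→Lot D ($126), Jensen→Lot G ($165), Osei→Lot C ($134), total $497.
VCG payment = (others' best without Eriksen) − (others' welfare with Eriksen) = 497 − 493 = $4.

Eriksen pays $4.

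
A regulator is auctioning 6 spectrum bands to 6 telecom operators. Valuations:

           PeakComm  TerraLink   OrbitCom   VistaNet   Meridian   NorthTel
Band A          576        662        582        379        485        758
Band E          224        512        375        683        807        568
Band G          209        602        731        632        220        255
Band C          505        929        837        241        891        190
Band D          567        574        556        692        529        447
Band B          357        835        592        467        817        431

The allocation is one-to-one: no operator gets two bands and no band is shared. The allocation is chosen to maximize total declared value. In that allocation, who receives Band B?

Meridian receives Band B.

Optimal: PeakComm→Band D ($567M), TerraLink→Band C ($929M), OrbitCom→Band G ($731M), VistaNet→Band E ($683M), Meridian→Band B ($817M), NorthTel→Band A ($758M) — total 567+929+731+683+817+758 = $4485M.
Column-greedy (each band in turn goes to its best remaining operator) gives $4274M, worse by 211.
Meridian's own top band is Band C ($891M), but forcing Meridian→Band C and reassigning the rest optimally gives only $4465M — worse by 20.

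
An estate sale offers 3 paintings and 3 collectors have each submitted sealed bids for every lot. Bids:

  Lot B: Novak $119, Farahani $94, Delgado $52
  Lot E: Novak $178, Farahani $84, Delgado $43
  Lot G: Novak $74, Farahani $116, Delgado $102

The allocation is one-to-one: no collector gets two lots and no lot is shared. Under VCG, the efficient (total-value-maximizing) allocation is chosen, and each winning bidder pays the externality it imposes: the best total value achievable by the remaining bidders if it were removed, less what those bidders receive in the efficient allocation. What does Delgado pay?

Efficient allocation: Novak→Lot E ($178), Farahani→Lot B ($94), Delgado→Lot G ($102); total welfare W = $374.
Delgado receives Lot G at value $102, so the others get W − 102 = $272.
Without Delgado: best allocation of the remaining 2 bidders over all 3 lots is Novak→Lot E ($178), Farahani→Lot G ($116), total $294.
VCG payment = (others' best without Delgado) − (others' welfare with Delgado) = 294 − 272 = $22.

Delgado pays $22.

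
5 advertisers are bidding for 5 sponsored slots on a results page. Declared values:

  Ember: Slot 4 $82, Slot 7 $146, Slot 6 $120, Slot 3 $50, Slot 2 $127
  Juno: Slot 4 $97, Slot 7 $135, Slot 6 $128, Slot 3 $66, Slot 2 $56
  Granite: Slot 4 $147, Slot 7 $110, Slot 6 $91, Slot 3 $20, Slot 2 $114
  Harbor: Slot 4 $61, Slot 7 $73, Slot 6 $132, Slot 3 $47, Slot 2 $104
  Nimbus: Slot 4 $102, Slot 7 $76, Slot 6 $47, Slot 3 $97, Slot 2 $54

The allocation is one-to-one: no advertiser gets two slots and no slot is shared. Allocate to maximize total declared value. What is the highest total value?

This is a one-to-one assignment (maximum-weight bipartite matching).
Optimal: Ember→Slot 2 ($127), Juno→Slot 7 ($135), Granite→Slot 4 ($147), Harbor→Slot 6 ($132), Nimbus→Slot 3 ($97) — total 127+135+147+132+97 = $638.

Maximum total: $638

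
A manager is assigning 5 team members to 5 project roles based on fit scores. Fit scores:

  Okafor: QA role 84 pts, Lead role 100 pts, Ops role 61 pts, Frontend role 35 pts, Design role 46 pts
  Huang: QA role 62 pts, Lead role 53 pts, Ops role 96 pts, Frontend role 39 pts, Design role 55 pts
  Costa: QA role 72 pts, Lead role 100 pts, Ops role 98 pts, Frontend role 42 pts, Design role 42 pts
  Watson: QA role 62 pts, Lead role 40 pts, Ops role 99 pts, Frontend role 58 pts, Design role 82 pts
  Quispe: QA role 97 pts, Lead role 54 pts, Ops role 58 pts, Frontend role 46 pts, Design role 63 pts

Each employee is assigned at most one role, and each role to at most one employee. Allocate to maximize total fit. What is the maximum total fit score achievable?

This is a one-to-one assignment (maximum-weight bipartite matching).
Optimal: Okafor→Lead role (100 pts), Huang→Ops role (96 pts), Costa→Frontend role (42 pts), Watson→Design role (82 pts), Quispe→QA role (97 pts) — total 100+96+42+82+97 = 417 pts.
Row-greedy (each employee in turn takes its best remaining role) gives 396 pts, worse by 21.
Next-best assignment: Okafor→Lead role, Huang→Frontend role, Costa→Ops role, Watson→Design role, Quispe→QA role = 416 pts.
Every other assignment is strictly worse.

Maximum total: 417 pts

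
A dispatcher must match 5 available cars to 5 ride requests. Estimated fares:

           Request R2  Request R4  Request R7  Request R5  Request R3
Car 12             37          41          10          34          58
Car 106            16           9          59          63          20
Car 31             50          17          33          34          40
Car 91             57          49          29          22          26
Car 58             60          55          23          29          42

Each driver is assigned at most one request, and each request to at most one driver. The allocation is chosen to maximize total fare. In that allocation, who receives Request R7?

Car 31 receives Request R7.

Optimal: Car 12→Request R3 ($58), Car 106→Request R5 ($63), Car 31→Request R7 ($33), Car 91→Request R2 ($57), Car 58→Request R4 ($55) — total 58+63+33+57+55 = $266.
Row-greedy (each driver in turn takes its best remaining request) gives $243, worse by 23.
Every other assignment is strictly worse.
Car 31's own top request is Request R2 ($50), but forcing Car 31→Request R2 and reassigning the rest optimally gives only $255 — worse by 11.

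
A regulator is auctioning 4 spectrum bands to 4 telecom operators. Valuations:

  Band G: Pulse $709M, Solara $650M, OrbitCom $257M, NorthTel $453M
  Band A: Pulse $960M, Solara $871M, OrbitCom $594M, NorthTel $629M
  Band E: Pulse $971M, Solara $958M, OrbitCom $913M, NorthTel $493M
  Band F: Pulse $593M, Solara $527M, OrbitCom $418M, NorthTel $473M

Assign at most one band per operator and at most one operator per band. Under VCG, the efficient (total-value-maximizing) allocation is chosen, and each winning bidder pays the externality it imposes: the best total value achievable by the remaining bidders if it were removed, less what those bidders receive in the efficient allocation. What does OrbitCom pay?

Efficient allocation: Pulse→Band A ($960M), Solara→Band G ($650M), OrbitCom→Band E ($913M), NorthTel→Band F ($473M); total welfare W = $2996M.
OrbitCom receives Band E at value $913M, so the others get W − 913 = $2083M.
Without OrbitCom: best allocation of the remaining 3 bidders over all 4 bands is Pulse→Band A ($960M), Solara→Band E ($958M), NorthTel→Band F ($473M), total $2391M.
VCG payment = (others' best without OrbitCom) − (others' welfare with OrbitCom) = 2391 − 2083 = $308M.

OrbitCom pays $308M.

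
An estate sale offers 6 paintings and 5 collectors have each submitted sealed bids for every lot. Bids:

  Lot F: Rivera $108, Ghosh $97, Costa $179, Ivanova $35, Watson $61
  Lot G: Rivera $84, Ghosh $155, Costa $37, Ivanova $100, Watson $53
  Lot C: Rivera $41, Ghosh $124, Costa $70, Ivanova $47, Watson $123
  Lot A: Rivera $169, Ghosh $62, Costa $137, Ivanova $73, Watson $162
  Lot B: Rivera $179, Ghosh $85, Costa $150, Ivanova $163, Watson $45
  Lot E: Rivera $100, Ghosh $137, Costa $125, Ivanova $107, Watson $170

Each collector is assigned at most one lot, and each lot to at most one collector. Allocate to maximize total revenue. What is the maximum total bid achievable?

Optimal: Rivera→Lot A ($169), Ghosh→Lot G ($155), Costa→Lot F ($179), Ivanova→Lot B ($163), Watson→Lot E ($170) — total 169+155+179+163+170 = $836.
Row-greedy (each collector in turn takes its best remaining lot) gives $782, worse by 54.

Max total: $836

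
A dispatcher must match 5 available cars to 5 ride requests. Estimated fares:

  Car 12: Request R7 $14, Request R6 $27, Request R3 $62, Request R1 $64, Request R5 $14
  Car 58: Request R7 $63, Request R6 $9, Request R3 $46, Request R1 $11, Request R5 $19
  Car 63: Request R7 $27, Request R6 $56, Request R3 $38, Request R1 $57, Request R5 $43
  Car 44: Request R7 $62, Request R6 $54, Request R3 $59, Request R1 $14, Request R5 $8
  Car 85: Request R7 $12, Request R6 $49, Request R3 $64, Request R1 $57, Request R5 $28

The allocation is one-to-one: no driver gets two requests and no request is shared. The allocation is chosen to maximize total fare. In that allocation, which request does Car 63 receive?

This is a one-to-one assignment (maximum-weight bipartite matching).
Optimal: Car 12→Request R1 ($64), Car 58→Request R7 ($63), Car 63→Request R5 ($43), Car 44→Request R6 ($54), Car 85→Request R3 ($64) — total 64+63+43+54+64 = $288.
Row-greedy (each driver in turn takes its best remaining request) gives $270, worse by 18.
Checked against all permutations: $288 is optimal.
Car 63's own top request is Request R1 ($57), but forcing Car 63→Request R1 and reassigning the rest optimally gives only $264 — worse by 24.

Car 63 receives Request R5.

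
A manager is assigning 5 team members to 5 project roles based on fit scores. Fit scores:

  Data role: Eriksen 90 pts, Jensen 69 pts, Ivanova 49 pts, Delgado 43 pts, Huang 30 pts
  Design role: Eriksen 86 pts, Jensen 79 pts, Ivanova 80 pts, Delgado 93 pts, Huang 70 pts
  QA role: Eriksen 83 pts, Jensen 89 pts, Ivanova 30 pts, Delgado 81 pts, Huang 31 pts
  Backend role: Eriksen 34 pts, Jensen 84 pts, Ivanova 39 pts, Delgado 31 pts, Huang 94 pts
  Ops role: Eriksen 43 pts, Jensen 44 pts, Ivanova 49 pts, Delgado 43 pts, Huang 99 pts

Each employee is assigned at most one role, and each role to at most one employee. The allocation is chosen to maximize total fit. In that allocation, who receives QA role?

Delgado receives QA role.

Optimal: Eriksen→Data role (90 pts), Jensen→Backend role (84 pts), Ivanova→Design role (80 pts), Delgado→QA role (81 pts), Huang→Ops role (99 pts) — total 90+84+80+81+99 = 434 pts.
Column-greedy (each role in turn goes to its best remaining employee) gives 415 pts, worse by 19.
Swapping Eriksen↔Huang (Eriksen→Ops role 43 pts, Huang→Data role 30 pts) loses 116.
Delgado's own top role is Design role (93 pts), but forcing Delgado→Design role and reassigning the rest optimally gives only 415 pts — worse by 19.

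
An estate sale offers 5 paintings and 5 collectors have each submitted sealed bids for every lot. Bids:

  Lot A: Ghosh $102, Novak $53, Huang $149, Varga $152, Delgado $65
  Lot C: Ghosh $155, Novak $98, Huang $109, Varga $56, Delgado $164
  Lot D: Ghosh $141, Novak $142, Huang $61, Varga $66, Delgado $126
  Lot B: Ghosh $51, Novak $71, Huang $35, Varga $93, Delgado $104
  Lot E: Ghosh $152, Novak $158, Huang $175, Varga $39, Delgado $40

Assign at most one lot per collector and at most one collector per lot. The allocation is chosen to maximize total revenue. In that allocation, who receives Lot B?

Delgado receives Lot B.

Optimal: Ghosh→Lot C ($155), Novak→Lot D ($142), Huang→Lot E ($175), Varga→Lot A ($152), Delgado→Lot B ($104) — total 155+142+175+152+104 = $728.
Max-entry greedy (repeatedly take the single best remaining cell) gives $684, worse by 44.
Next-best assignment: Ghosh→Lot D, Novak→Lot E, Huang→Lot A, Varga→Lot B, Delgado→Lot C = $705.
Swapping Novak↔Huang (Novak→Lot E $158, Huang→Lot D $61) loses 98.
Every other assignment is strictly worse.
Delgado's own top lot is Lot C ($164), but forcing Delgado→Lot C and reassigning the rest optimally gives only $705 — worse by 23.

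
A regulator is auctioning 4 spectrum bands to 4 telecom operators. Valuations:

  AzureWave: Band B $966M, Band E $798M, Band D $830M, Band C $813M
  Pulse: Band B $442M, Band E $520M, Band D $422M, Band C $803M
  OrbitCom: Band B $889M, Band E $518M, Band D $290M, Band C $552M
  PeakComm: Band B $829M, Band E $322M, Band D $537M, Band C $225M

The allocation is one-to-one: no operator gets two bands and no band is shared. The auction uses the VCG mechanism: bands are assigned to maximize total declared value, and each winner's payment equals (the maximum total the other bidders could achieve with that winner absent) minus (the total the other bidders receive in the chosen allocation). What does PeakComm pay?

Efficient allocation: AzureWave→Band E ($798M), Pulse→Band C ($803M), OrbitCom→Band B ($889M), PeakComm→Band D ($537M); total welfare W = $3027M.
PeakComm receives Band D at value $537M, so the others get W − 537 = $2490M.
Without PeakComm: best allocation of the remaining 3 bidders over all 4 bands is AzureWave→Band D ($830M), Pulse→Band C ($803M), OrbitCom→Band B ($889M), total $2522M.
VCG payment = (others' best without PeakComm) − (others' welfare with PeakComm) = 2522 − 2490 = $32M.

PeakComm pays $32M.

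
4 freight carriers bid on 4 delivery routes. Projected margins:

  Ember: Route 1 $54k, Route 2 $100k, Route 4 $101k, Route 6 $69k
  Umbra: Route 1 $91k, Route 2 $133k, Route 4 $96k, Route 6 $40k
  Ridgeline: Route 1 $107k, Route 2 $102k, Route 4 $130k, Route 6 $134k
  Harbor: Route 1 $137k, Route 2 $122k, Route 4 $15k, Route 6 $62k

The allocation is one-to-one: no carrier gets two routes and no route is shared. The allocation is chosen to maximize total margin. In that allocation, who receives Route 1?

Harbor receives Route 1.

This is the linear assignment problem.
Optimal: Ember→Route 4 ($101k), Umbra→Route 2 ($133k), Ridgeline→Route 6 ($134k), Harbor→Route 1 ($137k) — total 101+133+134+137 = $505k.
Column-greedy (each route in turn goes to its best remaining carrier) gives $469k, worse by 36.
Swapping Ember↔Harbor (Ember→Route 1 $54k, Harbor→Route 4 $15k) loses 169.
Checked against all permutations: $505k is optimal.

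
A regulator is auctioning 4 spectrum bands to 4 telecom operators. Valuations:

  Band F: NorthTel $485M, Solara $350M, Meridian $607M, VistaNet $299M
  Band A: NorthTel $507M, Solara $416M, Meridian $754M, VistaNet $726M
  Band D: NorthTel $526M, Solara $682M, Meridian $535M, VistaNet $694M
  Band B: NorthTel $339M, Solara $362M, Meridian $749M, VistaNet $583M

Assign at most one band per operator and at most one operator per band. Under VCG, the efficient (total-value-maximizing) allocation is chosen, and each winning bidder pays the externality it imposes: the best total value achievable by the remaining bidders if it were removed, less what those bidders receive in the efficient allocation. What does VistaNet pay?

VistaNet pays $22M.

Efficient allocation: NorthTel→Band F ($485M), Solara→Band D ($682M), Meridian→Band B ($749M), VistaNet→Band A ($726M); total welfare W = $2642M.
VistaNet receives Band A at value $726M, so the others get W − 726 = $1916M.
Without VistaNet: best allocation of the remaining 3 bidders over all 4 bands is NorthTel→Band A ($507M), Solara→Band D ($682M), Meridian→Band B ($749M), total $1938M.
VCG payment = (others' best without VistaNet) − (others' welfare with VistaNet) = 1938 − 1916 = $22M.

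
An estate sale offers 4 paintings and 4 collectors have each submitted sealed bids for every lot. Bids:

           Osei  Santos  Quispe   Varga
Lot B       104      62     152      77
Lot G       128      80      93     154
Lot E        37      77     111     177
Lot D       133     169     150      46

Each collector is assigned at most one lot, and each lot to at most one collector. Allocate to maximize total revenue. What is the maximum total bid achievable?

Optimal: Osei→Lot G ($128), Santos→Lot D ($169), Quispe→Lot B ($152), Varga→Lot E ($177) — total 128+169+152+177 = $626.
Column-greedy (each lot in turn goes to its best remaining collector) gives $516, worse by 110.
Next-best assignment: Osei→Lot B, Santos→Lot D, Quispe→Lot G, Varga→Lot E = $543.
Swapping Quispe↔Varga (Quispe→Lot E $111, Varga→Lot B $77) loses 141.

Max total: $626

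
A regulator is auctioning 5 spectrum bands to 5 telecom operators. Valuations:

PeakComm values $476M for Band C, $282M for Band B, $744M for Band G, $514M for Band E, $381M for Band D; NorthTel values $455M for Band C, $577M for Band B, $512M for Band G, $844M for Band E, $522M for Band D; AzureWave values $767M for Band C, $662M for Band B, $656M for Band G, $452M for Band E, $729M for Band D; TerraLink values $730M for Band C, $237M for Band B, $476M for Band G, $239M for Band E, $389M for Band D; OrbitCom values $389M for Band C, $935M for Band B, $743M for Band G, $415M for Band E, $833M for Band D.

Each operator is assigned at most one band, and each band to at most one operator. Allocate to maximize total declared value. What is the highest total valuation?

Max total: $3982M

Optimal: PeakComm→Band G ($744M), NorthTel→Band E ($844M), AzureWave→Band D ($729M), TerraLink→Band C ($730M), OrbitCom→Band B ($935M) — total 744+844+729+730+935 = $3982M.
Row-greedy (each operator in turn takes its best remaining band) gives $3679M, worse by 303.
Next-best assignment: PeakComm→Band G, NorthTel→Band E, AzureWave→Band B, TerraLink→Band C, OrbitCom→Band D = $3813M.
Every other assignment is strictly worse.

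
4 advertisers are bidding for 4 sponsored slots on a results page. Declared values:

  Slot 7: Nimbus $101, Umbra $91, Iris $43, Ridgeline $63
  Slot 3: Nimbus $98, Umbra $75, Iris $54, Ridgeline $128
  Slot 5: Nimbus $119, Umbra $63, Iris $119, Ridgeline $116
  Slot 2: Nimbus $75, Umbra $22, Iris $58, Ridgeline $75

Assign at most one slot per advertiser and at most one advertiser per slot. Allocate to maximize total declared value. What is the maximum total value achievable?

Maximum total: $413

Optimal: Nimbus→Slot 2 ($75), Umbra→Slot 7 ($91), Iris→Slot 5 ($119), Ridgeline→Slot 3 ($128) — total 75+91+119+128 = $413.
Column-greedy (each slot in turn goes to its best remaining advertiser) gives $370, worse by 43.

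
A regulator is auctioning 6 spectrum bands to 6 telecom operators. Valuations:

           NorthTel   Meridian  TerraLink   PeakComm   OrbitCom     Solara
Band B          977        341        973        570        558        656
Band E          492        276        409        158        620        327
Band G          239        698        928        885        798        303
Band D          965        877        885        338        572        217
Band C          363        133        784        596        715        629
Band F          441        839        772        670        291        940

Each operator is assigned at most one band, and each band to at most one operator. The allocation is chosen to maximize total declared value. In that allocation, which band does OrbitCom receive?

OrbitCom receives Band E.

Optimal: NorthTel→Band B ($977M), Meridian→Band D ($877M), TerraLink→Band C ($784M), PeakComm→Band G ($885M), OrbitCom→Band E ($620M), Solara→Band F ($940M) — total 977+877+784+885+620+940 = $5083M.
Column-greedy (each band in turn goes to its best remaining operator) gives $4701M, worse by 382.
Every other assignment is strictly worse.
OrbitCom's own top band is Band G ($798M), but forcing OrbitCom→Band G and reassigning the rest optimally gives only $4676M — worse by 407.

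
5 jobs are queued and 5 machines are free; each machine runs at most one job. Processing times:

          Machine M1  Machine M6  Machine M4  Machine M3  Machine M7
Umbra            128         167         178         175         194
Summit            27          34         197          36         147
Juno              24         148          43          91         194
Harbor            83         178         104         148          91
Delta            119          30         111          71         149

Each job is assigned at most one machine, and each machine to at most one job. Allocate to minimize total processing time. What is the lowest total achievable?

Optimal: Umbra→Machine M1 (128 min), Summit→Machine M3 (36 min), Juno→Machine M4 (43 min), Harbor→Machine M7 (91 min), Delta→Machine M6 (30 min) — total 128+36+43+91+30 = 328 min.
Column-greedy (each machine in turn goes to its cheapest remaining job) gives 388 min, worse by 60.

Minimum total: 328 min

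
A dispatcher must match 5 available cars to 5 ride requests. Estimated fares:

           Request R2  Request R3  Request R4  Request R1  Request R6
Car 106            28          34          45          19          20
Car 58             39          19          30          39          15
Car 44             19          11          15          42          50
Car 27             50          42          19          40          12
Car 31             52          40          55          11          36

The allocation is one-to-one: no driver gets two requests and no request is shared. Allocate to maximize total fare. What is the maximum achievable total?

Optimal: Car 106→Request R3 ($34), Car 58→Request R1 ($39), Car 44→Request R6 ($50), Car 27→Request R2 ($50), Car 31→Request R4 ($55) — total 34+39+50+50+55 = $228.
Row-greedy (each driver in turn takes its best remaining request) gives $187, worse by 41.
Swapping Car 31↔Car 27 (Car 31→Request R2 $52, Car 27→Request R4 $19) loses 34.
Checked against all permutations: $228 is optimal.

Maximum total: $228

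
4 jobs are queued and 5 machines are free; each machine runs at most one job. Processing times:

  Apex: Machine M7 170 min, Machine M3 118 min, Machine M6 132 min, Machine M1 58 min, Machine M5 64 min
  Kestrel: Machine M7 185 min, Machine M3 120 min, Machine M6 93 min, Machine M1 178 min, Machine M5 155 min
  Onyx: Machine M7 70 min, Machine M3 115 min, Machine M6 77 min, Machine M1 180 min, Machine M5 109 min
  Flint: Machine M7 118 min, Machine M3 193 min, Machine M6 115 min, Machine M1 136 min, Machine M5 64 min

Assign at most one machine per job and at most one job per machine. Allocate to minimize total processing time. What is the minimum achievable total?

Optimal: Apex→Machine M1 (58 min), Kestrel→Machine M6 (93 min), Onyx→Machine M7 (70 min), Flint→Machine M5 (64 min) — total 58+93+70+64 = 285 min.
Column-greedy (each machine in turn goes to its cheapest remaining job) gives 417 min, worse by 132.
Next-best assignment: Apex→Machine M1, Kestrel→Machine M3, Onyx→Machine M7, Flint→Machine M5 = 312 min.
Swapping Apex↔Onyx (Apex→Machine M7 170 min, Onyx→Machine M1 180 min) adds 222.

Min total: 285 min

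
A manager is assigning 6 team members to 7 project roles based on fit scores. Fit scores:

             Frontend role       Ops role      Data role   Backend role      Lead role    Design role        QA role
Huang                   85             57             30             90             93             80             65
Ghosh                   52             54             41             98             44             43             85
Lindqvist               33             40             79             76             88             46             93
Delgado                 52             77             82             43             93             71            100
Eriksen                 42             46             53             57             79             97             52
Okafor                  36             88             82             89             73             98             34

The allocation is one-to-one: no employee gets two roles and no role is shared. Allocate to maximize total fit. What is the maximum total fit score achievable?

Optimal: Huang→Frontend role (85 pts), Ghosh→Backend role (98 pts), Lindqvist→Lead role (88 pts), Delgado→QA role (100 pts), Eriksen→Design role (97 pts), Okafor→Ops role (88 pts) — total 85+98+88+100+97+88 = 556 pts.
Row-greedy (each employee in turn takes its best remaining role) gives 551 pts, worse by 5.

Maximum total: 556 pts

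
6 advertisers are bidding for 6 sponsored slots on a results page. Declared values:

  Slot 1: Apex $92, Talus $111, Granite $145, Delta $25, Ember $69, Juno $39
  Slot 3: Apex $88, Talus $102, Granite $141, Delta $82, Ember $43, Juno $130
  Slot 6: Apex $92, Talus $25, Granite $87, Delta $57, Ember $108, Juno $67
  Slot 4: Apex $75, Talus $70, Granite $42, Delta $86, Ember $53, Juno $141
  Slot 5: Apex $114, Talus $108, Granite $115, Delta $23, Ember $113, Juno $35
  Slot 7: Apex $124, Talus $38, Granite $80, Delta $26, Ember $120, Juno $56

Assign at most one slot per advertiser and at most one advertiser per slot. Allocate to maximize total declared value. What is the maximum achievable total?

Maximum total: $708

Treat this as an assignment problem: match each advertiser to one slot.
Optimal: Apex→Slot 7 ($124), Talus→Slot 5 ($108), Granite→Slot 1 ($145), Delta→Slot 3 ($82), Ember→Slot 6 ($108), Juno→Slot 4 ($141) — total 124+108+145+82+108+141 = $708.
Swapping Apex↔Ember (Apex→Slot 6 $92, Ember→Slot 7 $120) loses 20.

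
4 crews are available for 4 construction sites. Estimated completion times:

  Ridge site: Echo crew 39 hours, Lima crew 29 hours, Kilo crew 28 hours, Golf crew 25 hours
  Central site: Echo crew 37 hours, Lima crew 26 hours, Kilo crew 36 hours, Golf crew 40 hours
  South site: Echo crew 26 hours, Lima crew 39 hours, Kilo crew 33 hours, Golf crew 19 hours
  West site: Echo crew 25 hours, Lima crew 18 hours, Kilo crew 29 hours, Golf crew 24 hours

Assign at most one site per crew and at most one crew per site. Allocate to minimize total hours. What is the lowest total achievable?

Min total: 98 hours

Optimal: Echo crew→West site (25 hours), Lima crew→Central site (26 hours), Kilo crew→Ridge site (28 hours), Golf crew→South site (19 hours) — total 25+26+28+19 = 98 hours.
Column-greedy (each site in turn goes to its cheapest remaining crew) gives 106 hours, worse by 8.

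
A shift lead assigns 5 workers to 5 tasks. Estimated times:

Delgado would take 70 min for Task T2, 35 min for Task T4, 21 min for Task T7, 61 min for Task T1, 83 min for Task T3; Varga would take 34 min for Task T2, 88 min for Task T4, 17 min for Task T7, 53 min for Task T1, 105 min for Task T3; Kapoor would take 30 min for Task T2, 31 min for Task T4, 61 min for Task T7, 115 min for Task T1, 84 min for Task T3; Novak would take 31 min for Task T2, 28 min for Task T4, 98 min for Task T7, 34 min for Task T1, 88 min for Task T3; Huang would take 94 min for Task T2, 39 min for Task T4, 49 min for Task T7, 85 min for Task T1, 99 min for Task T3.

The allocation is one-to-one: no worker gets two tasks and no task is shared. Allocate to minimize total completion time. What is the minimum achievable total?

Min total: 203 min

Treat this as an assignment problem: match each worker to one task.
Optimal: Delgado→Task T3 (83 min), Varga→Task T7 (17 min), Kapoor→Task T2 (30 min), Novak→Task T1 (34 min), Huang→Task T4 (39 min) — total 83+17+30+34+39 = 203 min.
No other one-to-one assignment undercuts 203 min.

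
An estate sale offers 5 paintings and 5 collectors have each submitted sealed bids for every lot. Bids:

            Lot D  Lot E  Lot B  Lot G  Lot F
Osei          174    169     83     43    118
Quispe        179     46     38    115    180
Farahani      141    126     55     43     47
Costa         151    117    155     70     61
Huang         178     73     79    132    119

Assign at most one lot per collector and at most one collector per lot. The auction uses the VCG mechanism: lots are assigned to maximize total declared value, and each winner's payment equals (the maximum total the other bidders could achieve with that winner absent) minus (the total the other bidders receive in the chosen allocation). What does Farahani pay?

Farahani pays $46.

Efficient allocation: Osei→Lot E ($169), Quispe→Lot F ($180), Farahani→Lot D ($141), Costa→Lot B ($155), Huang→Lot G ($132); total welfare W = $777.
Farahani receives Lot D at value $141, so the others get W − 141 = $636.
Without Farahani: best allocation of the remaining 4 bidders over all 5 lots is Osei→Lot E ($169), Quispe→Lot F ($180), Costa→Lot B ($155), Huang→Lot D ($178), total $682.
VCG payment = (others' best without Farahani) − (others' welfare with Farahani) = 682 − 636 = $46.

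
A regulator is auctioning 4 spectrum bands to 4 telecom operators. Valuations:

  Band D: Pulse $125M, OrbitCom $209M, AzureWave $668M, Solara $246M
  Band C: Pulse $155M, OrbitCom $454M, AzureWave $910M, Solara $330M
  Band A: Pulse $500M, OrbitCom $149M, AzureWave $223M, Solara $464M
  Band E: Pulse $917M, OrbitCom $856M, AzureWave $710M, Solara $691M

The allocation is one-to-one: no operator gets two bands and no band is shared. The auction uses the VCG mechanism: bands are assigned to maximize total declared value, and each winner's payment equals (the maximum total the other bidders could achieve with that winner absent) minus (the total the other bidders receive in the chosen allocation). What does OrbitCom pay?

Efficient allocation: Pulse→Band A ($500M), OrbitCom→Band E ($856M), AzureWave→Band C ($910M), Solara→Band D ($246M); total welfare W = $2512M.
OrbitCom receives Band E at value $856M, so the others get W − 856 = $1656M.
Without OrbitCom: best allocation of the remaining 3 bidders over all 4 bands is Pulse→Band E ($917M), AzureWave→Band C ($910M), Solara→Band A ($464M), total $2291M.
VCG payment = (others' best without OrbitCom) − (others' welfare with OrbitCom) = 2291 − 1656 = $635M.

OrbitCom pays $635M.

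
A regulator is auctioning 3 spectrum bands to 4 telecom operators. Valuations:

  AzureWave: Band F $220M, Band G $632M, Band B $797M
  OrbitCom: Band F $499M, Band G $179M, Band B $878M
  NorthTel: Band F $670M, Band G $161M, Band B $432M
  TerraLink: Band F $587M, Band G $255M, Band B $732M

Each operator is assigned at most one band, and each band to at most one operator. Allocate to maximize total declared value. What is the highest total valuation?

Treat this as an assignment problem: match each operator to one band.
Optimal: NorthTel→Band F ($670M), AzureWave→Band G ($632M), OrbitCom→Band B ($878M) — total 670+632+878 = $2180M.
Row-greedy (each operator in turn takes its best remaining band) gives $1457M, worse by 723.

Maximum total: $2180M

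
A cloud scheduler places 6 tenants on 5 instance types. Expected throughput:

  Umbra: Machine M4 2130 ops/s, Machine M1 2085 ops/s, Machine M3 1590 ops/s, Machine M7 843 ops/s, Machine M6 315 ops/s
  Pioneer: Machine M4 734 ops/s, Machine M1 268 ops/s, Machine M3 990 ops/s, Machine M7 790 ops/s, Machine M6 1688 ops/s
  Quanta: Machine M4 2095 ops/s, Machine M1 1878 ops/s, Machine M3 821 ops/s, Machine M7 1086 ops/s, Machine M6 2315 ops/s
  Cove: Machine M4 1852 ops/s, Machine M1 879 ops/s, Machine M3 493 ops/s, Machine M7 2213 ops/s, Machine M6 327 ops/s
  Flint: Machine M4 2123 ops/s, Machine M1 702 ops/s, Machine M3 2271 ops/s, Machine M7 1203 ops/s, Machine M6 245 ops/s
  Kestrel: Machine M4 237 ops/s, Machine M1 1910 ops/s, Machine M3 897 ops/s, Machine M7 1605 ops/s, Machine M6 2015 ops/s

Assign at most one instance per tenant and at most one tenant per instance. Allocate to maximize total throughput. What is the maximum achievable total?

Optimal: Umbra→Machine M4 (2130 ops/s), Kestrel→Machine M1 (1910 ops/s), Flint→Machine M3 (2271 ops/s), Cove→Machine M7 (2213 ops/s), Quanta→Machine M6 (2315 ops/s) — total 2130+1910+2271+2213+2315 = 10839 ops/s.
Row-greedy (each tenant in turn takes its best remaining instance) gives 10180 ops/s, worse by 659.
Swapping Kestrel↔Umbra (Kestrel→Machine M4 237 ops/s, Umbra→Machine M1 2085 ops/s) loses 1718.

Max total: 10839 ops/s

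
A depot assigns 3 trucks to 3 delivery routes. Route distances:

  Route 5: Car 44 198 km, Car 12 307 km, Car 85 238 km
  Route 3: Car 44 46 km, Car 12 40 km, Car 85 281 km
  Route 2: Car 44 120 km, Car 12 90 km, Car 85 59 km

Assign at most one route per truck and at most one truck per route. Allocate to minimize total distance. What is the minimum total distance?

Minimum total: 297 km

This is the linear assignment problem.
Optimal: Car 44→Route 5 (198 km), Car 12→Route 3 (40 km), Car 85→Route 2 (59 km) — total 198+40+59 = 297 km.
Row-greedy (each truck in turn takes its cheapest remaining route) gives 374 km, worse by 77.
Next-best assignment: Car 44→Route 3, Car 12→Route 2, Car 85→Route 5 = 374 km.
Swapping Car 12↔Car 44 (Car 12→Route 5 307 km, Car 44→Route 3 46 km) adds 115.
Every other assignment is strictly worse.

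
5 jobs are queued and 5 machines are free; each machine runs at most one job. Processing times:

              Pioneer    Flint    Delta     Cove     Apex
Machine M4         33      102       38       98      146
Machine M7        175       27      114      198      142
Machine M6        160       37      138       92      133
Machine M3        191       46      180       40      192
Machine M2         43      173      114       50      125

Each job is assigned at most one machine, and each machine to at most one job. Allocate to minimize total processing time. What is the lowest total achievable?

Min total: 281 min

This is the linear assignment problem.
Optimal: Pioneer→Machine M2 (43 min), Flint→Machine M7 (27 min), Delta→Machine M4 (38 min), Cove→Machine M3 (40 min), Apex→Machine M6 (133 min) — total 43+27+38+40+133 = 281 min.
Row-greedy (each job in turn takes its cheapest remaining machine) gives 347 min, worse by 66.
Every other assignment is strictly worse.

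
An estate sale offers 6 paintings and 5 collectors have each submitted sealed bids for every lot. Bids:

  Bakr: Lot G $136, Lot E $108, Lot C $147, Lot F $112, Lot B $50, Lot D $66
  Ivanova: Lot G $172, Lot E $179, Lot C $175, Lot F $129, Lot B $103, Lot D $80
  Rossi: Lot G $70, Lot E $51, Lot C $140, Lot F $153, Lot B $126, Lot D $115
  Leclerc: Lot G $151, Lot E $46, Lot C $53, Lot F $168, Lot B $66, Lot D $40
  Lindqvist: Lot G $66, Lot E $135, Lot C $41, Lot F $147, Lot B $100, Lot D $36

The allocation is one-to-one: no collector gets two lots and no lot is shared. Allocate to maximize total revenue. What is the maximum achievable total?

This is the linear assignment problem.
Optimal: Bakr→Lot C ($147), Ivanova→Lot E ($179), Rossi→Lot B ($126), Leclerc→Lot G ($151), Lindqvist→Lot F ($147) — total 147+179+126+151+147 = $750.
Row-greedy (each collector in turn takes its best remaining lot) gives $730, worse by 20.
Checked against all permutations: $750 is optimal.

Maximum total: $750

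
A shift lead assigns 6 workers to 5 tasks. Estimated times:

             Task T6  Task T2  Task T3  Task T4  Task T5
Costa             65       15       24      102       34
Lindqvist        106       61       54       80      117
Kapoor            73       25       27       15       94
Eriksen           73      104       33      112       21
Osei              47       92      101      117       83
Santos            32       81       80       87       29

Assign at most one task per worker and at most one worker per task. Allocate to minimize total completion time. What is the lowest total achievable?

Minimum total: 137 min

Optimal: Santos→Task T6 (32 min), Costa→Task T2 (15 min), Lindqvist→Task T3 (54 min), Kapoor→Task T4 (15 min), Eriksen→Task T5 (21 min) — total 32+15+54+15+21 = 137 min.
Row-greedy (each worker in turn takes its cheapest remaining task) gives 152 min, worse by 15.
Swapping Santos↔Costa (Santos→Task T2 81 min, Costa→Task T6 65 min) adds 99.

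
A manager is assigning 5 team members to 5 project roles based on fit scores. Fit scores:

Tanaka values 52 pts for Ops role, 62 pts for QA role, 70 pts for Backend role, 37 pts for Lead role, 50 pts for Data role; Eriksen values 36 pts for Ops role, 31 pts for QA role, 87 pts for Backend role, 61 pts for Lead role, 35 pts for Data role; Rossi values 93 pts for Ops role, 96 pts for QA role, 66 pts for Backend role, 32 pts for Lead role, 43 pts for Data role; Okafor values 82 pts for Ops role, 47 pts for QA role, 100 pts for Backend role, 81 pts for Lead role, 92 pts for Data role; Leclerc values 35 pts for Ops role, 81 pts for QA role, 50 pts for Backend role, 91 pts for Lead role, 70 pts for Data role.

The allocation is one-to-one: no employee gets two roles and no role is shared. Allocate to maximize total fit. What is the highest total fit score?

Max total: 425 pts

This is the linear assignment problem.
Optimal: Tanaka→QA role (62 pts), Eriksen→Backend role (87 pts), Rossi→Ops role (93 pts), Okafor→Data role (92 pts), Leclerc→Lead role (91 pts) — total 62+87+93+92+91 = 425 pts.
Row-greedy (each employee in turn takes its best remaining role) gives 354 pts, worse by 71.
Next-best assignment: Tanaka→Ops role, Eriksen→Backend role, Rossi→QA role, Okafor→Data role, Leclerc→Lead role = 418 pts.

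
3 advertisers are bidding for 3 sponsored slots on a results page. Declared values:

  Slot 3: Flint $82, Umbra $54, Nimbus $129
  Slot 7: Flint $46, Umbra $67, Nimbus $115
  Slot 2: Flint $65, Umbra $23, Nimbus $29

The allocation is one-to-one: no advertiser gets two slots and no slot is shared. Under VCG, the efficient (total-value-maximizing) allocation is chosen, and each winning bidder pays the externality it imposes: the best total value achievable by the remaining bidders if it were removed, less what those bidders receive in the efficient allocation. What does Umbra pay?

Efficient allocation: Flint→Slot 2 ($65), Umbra→Slot 7 ($67), Nimbus→Slot 3 ($129); total welfare W = $261.
Umbra receives Slot 7 at value $67, so the others get W − 67 = $194.
Without Umbra: best allocation of the remaining 2 bidders over all 3 slots is Flint→Slot 3 ($82), Nimbus→Slot 7 ($115), total $197.
VCG payment = (others' best without Umbra) − (others' welfare with Umbra) = 197 − 194 = $3.

Umbra pays $3.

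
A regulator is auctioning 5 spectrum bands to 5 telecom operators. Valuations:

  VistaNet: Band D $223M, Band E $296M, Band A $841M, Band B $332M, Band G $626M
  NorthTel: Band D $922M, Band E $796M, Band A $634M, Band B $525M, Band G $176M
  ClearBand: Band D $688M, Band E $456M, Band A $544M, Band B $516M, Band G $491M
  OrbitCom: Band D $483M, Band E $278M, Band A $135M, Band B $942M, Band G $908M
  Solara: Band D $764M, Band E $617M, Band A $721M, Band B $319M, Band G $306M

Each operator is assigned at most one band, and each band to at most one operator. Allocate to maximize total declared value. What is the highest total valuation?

Maximum total: $3834M

This is a one-to-one assignment (maximum-weight bipartite matching).
Optimal: VistaNet→Band A ($841M), NorthTel→Band E ($796M), ClearBand→Band G ($491M), OrbitCom→Band B ($942M), Solara→Band D ($764M) — total 841+796+491+942+764 = $3834M.
Column-greedy (each band in turn goes to its best remaining operator) gives $3813M, worse by 21.
Next-best assignment: VistaNet→Band A, NorthTel→Band E, ClearBand→Band B, OrbitCom→Band G, Solara→Band D = $3825M.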